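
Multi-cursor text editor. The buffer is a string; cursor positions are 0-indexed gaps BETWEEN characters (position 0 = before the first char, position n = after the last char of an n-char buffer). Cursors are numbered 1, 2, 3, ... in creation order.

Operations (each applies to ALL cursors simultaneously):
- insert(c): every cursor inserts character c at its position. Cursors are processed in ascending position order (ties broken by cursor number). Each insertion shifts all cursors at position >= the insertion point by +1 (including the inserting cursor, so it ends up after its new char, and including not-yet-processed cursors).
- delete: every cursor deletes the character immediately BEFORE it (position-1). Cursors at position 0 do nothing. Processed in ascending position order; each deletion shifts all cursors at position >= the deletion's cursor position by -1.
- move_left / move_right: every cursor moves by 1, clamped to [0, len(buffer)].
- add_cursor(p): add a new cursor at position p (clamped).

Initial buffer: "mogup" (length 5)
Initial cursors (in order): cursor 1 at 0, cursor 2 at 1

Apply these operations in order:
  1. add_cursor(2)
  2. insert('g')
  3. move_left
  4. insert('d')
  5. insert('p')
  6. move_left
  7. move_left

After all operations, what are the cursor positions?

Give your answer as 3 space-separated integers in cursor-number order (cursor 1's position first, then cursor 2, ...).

Answer: 0 4 8

Derivation:
After op 1 (add_cursor(2)): buffer="mogup" (len 5), cursors c1@0 c2@1 c3@2, authorship .....
After op 2 (insert('g')): buffer="gmgoggup" (len 8), cursors c1@1 c2@3 c3@5, authorship 1.2.3...
After op 3 (move_left): buffer="gmgoggup" (len 8), cursors c1@0 c2@2 c3@4, authorship 1.2.3...
After op 4 (insert('d')): buffer="dgmdgodggup" (len 11), cursors c1@1 c2@4 c3@7, authorship 11.22.33...
After op 5 (insert('p')): buffer="dpgmdpgodpggup" (len 14), cursors c1@2 c2@6 c3@10, authorship 111.222.333...
After op 6 (move_left): buffer="dpgmdpgodpggup" (len 14), cursors c1@1 c2@5 c3@9, authorship 111.222.333...
After op 7 (move_left): buffer="dpgmdpgodpggup" (len 14), cursors c1@0 c2@4 c3@8, authorship 111.222.333...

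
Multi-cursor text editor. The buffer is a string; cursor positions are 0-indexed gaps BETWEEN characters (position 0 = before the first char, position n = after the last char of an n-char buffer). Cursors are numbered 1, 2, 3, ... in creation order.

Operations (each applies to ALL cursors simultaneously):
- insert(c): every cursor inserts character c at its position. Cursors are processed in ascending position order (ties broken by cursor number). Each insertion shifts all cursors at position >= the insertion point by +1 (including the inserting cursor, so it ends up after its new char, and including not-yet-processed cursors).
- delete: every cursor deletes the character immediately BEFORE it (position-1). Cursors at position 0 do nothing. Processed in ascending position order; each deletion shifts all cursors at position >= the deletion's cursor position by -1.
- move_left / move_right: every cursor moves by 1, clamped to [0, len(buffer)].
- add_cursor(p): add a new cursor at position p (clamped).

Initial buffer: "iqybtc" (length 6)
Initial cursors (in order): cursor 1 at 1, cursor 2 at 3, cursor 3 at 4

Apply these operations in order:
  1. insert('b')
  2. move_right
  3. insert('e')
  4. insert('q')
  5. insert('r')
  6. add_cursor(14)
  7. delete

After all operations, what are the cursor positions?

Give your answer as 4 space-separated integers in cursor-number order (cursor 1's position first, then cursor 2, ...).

Answer: 5 10 13 11

Derivation:
After op 1 (insert('b')): buffer="ibqybbbtc" (len 9), cursors c1@2 c2@5 c3@7, authorship .1..2.3..
After op 2 (move_right): buffer="ibqybbbtc" (len 9), cursors c1@3 c2@6 c3@8, authorship .1..2.3..
After op 3 (insert('e')): buffer="ibqeybbebtec" (len 12), cursors c1@4 c2@8 c3@11, authorship .1.1.2.23.3.
After op 4 (insert('q')): buffer="ibqeqybbeqbteqc" (len 15), cursors c1@5 c2@10 c3@14, authorship .1.11.2.223.33.
After op 5 (insert('r')): buffer="ibqeqrybbeqrbteqrc" (len 18), cursors c1@6 c2@12 c3@17, authorship .1.111.2.2223.333.
After op 6 (add_cursor(14)): buffer="ibqeqrybbeqrbteqrc" (len 18), cursors c1@6 c2@12 c4@14 c3@17, authorship .1.111.2.2223.333.
After op 7 (delete): buffer="ibqeqybbeqbeqc" (len 14), cursors c1@5 c2@10 c4@11 c3@13, authorship .1.11.2.22333.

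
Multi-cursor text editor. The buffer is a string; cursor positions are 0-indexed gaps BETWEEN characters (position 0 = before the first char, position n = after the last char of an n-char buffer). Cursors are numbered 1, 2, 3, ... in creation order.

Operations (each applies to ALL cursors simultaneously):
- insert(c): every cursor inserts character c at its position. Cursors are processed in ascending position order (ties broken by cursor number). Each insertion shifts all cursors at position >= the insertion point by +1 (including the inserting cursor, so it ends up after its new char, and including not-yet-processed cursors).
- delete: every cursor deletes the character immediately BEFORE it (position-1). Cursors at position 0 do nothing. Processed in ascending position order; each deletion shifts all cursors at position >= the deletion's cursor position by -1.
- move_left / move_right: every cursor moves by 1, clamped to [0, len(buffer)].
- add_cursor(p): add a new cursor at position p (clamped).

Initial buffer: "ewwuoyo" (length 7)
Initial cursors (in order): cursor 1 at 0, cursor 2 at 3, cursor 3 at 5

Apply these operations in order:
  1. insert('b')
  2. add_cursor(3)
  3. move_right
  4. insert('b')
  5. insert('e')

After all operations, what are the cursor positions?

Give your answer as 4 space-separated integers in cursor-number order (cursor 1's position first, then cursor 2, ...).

After op 1 (insert('b')): buffer="bewwbuobyo" (len 10), cursors c1@1 c2@5 c3@8, authorship 1...2..3..
After op 2 (add_cursor(3)): buffer="bewwbuobyo" (len 10), cursors c1@1 c4@3 c2@5 c3@8, authorship 1...2..3..
After op 3 (move_right): buffer="bewwbuobyo" (len 10), cursors c1@2 c4@4 c2@6 c3@9, authorship 1...2..3..
After op 4 (insert('b')): buffer="bebwwbbubobybo" (len 14), cursors c1@3 c4@6 c2@9 c3@13, authorship 1.1..42.2.3.3.
After op 5 (insert('e')): buffer="bebewwbebubeobybeo" (len 18), cursors c1@4 c4@8 c2@12 c3@17, authorship 1.11..442.22.3.33.

Answer: 4 12 17 8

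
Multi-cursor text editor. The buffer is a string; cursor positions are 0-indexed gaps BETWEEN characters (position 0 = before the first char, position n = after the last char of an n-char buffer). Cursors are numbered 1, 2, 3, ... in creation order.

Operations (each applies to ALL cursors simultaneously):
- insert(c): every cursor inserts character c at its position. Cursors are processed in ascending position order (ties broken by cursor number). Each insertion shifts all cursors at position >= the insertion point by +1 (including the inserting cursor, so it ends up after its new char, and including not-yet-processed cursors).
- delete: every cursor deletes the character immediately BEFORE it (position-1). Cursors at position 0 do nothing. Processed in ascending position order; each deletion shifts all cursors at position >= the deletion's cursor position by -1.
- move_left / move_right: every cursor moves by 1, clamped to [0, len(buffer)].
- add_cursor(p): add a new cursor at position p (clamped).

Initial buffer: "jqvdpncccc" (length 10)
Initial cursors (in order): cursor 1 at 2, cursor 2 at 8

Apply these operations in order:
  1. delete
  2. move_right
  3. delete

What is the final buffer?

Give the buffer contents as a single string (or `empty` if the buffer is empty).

After op 1 (delete): buffer="jvdpnccc" (len 8), cursors c1@1 c2@6, authorship ........
After op 2 (move_right): buffer="jvdpnccc" (len 8), cursors c1@2 c2@7, authorship ........
After op 3 (delete): buffer="jdpncc" (len 6), cursors c1@1 c2@5, authorship ......

Answer: jdpncc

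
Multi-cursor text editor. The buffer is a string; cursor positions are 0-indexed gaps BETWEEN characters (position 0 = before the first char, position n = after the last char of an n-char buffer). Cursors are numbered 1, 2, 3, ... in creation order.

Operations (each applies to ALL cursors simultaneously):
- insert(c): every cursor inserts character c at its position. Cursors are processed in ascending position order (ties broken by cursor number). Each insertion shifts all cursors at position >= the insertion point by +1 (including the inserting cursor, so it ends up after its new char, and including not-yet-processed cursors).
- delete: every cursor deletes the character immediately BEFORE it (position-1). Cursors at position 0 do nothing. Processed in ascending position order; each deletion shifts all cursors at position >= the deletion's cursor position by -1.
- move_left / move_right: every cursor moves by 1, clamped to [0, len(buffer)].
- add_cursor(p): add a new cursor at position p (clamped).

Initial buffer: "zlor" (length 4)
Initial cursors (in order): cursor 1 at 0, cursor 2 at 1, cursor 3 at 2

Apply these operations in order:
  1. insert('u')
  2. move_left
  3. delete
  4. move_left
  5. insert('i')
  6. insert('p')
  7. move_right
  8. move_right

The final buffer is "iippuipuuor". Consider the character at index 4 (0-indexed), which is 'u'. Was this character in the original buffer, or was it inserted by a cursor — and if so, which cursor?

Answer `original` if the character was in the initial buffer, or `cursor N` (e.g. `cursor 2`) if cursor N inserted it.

Answer: cursor 1

Derivation:
After op 1 (insert('u')): buffer="uzuluor" (len 7), cursors c1@1 c2@3 c3@5, authorship 1.2.3..
After op 2 (move_left): buffer="uzuluor" (len 7), cursors c1@0 c2@2 c3@4, authorship 1.2.3..
After op 3 (delete): buffer="uuuor" (len 5), cursors c1@0 c2@1 c3@2, authorship 123..
After op 4 (move_left): buffer="uuuor" (len 5), cursors c1@0 c2@0 c3@1, authorship 123..
After op 5 (insert('i')): buffer="iiuiuuor" (len 8), cursors c1@2 c2@2 c3@4, authorship 121323..
After op 6 (insert('p')): buffer="iippuipuuor" (len 11), cursors c1@4 c2@4 c3@7, authorship 121213323..
After op 7 (move_right): buffer="iippuipuuor" (len 11), cursors c1@5 c2@5 c3@8, authorship 121213323..
After op 8 (move_right): buffer="iippuipuuor" (len 11), cursors c1@6 c2@6 c3@9, authorship 121213323..
Authorship (.=original, N=cursor N): 1 2 1 2 1 3 3 2 3 . .
Index 4: author = 1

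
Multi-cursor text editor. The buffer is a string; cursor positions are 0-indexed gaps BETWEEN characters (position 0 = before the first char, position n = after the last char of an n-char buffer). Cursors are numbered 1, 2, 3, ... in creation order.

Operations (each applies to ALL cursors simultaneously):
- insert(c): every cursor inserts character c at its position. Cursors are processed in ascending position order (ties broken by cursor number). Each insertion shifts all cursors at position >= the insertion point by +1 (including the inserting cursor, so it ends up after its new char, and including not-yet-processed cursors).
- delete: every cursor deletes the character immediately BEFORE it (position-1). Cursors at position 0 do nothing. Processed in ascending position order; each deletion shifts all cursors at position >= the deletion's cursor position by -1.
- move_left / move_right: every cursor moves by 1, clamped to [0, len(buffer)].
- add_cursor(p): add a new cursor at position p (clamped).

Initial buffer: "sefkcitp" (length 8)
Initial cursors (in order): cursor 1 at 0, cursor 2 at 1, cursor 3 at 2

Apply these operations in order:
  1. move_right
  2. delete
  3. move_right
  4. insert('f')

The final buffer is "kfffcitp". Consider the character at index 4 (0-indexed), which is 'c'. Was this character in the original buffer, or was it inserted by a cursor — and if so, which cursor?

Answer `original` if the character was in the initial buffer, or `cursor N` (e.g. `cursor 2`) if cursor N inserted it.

After op 1 (move_right): buffer="sefkcitp" (len 8), cursors c1@1 c2@2 c3@3, authorship ........
After op 2 (delete): buffer="kcitp" (len 5), cursors c1@0 c2@0 c3@0, authorship .....
After op 3 (move_right): buffer="kcitp" (len 5), cursors c1@1 c2@1 c3@1, authorship .....
After op 4 (insert('f')): buffer="kfffcitp" (len 8), cursors c1@4 c2@4 c3@4, authorship .123....
Authorship (.=original, N=cursor N): . 1 2 3 . . . .
Index 4: author = original

Answer: original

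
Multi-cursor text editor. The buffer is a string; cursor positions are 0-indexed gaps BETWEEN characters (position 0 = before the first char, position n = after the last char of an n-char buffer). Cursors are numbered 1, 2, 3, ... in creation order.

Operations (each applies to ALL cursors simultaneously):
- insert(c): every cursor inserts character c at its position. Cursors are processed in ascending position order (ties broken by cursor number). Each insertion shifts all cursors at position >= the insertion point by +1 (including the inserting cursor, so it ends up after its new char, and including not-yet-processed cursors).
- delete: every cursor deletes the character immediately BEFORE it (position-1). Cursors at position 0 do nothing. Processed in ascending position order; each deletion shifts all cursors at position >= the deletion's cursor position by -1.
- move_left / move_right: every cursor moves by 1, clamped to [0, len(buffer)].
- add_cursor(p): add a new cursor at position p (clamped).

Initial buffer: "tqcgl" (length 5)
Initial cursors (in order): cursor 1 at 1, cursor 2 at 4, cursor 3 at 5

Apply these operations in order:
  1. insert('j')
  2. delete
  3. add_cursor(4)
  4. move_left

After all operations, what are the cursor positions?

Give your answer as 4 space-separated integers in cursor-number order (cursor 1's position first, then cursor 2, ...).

Answer: 0 3 4 3

Derivation:
After op 1 (insert('j')): buffer="tjqcgjlj" (len 8), cursors c1@2 c2@6 c3@8, authorship .1...2.3
After op 2 (delete): buffer="tqcgl" (len 5), cursors c1@1 c2@4 c3@5, authorship .....
After op 3 (add_cursor(4)): buffer="tqcgl" (len 5), cursors c1@1 c2@4 c4@4 c3@5, authorship .....
After op 4 (move_left): buffer="tqcgl" (len 5), cursors c1@0 c2@3 c4@3 c3@4, authorship .....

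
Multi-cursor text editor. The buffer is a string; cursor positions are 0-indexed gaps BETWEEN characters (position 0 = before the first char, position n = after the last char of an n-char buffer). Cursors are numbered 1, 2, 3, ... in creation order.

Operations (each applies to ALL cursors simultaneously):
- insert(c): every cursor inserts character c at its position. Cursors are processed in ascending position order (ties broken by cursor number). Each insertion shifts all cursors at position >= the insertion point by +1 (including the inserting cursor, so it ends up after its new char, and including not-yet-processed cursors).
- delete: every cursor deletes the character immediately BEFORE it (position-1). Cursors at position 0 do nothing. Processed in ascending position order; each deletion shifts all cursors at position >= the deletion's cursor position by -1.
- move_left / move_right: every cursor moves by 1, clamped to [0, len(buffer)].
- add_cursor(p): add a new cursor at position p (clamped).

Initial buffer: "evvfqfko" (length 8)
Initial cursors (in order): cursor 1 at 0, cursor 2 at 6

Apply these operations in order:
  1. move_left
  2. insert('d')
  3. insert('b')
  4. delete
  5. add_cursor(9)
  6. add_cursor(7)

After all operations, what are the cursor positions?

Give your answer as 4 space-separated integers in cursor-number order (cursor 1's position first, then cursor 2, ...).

Answer: 1 7 9 7

Derivation:
After op 1 (move_left): buffer="evvfqfko" (len 8), cursors c1@0 c2@5, authorship ........
After op 2 (insert('d')): buffer="devvfqdfko" (len 10), cursors c1@1 c2@7, authorship 1.....2...
After op 3 (insert('b')): buffer="dbevvfqdbfko" (len 12), cursors c1@2 c2@9, authorship 11.....22...
After op 4 (delete): buffer="devvfqdfko" (len 10), cursors c1@1 c2@7, authorship 1.....2...
After op 5 (add_cursor(9)): buffer="devvfqdfko" (len 10), cursors c1@1 c2@7 c3@9, authorship 1.....2...
After op 6 (add_cursor(7)): buffer="devvfqdfko" (len 10), cursors c1@1 c2@7 c4@7 c3@9, authorship 1.....2...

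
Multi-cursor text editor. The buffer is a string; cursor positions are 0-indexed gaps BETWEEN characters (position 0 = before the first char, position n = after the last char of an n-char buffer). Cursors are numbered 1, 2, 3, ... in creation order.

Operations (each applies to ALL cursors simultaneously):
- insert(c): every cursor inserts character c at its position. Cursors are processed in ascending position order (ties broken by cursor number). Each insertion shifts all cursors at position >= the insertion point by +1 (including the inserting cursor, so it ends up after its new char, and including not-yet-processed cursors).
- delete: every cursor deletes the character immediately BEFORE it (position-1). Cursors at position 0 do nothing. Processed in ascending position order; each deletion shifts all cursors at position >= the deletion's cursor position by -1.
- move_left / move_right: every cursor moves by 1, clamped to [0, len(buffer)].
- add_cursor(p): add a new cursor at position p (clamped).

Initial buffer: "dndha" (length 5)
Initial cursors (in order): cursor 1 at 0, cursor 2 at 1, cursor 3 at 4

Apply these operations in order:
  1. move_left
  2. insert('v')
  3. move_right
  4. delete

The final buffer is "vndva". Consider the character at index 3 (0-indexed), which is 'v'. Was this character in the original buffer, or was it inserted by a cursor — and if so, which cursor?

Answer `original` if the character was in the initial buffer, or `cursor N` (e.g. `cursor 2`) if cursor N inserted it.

After op 1 (move_left): buffer="dndha" (len 5), cursors c1@0 c2@0 c3@3, authorship .....
After op 2 (insert('v')): buffer="vvdndvha" (len 8), cursors c1@2 c2@2 c3@6, authorship 12...3..
After op 3 (move_right): buffer="vvdndvha" (len 8), cursors c1@3 c2@3 c3@7, authorship 12...3..
After op 4 (delete): buffer="vndva" (len 5), cursors c1@1 c2@1 c3@4, authorship 1..3.
Authorship (.=original, N=cursor N): 1 . . 3 .
Index 3: author = 3

Answer: cursor 3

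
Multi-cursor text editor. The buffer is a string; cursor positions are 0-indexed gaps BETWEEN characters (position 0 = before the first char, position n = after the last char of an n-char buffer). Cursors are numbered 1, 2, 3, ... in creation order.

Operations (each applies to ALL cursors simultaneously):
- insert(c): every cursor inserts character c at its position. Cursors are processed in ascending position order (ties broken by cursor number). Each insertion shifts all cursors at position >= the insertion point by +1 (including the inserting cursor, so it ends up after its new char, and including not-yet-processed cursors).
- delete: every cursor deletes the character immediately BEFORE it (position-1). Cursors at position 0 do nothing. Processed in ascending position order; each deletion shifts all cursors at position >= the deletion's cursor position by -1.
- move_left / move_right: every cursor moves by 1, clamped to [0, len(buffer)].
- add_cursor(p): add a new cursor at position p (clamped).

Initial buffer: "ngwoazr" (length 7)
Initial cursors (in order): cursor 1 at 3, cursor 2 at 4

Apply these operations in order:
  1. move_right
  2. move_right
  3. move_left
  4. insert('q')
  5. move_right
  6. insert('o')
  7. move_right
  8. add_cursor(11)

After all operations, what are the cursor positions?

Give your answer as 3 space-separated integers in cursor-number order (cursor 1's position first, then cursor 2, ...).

After op 1 (move_right): buffer="ngwoazr" (len 7), cursors c1@4 c2@5, authorship .......
After op 2 (move_right): buffer="ngwoazr" (len 7), cursors c1@5 c2@6, authorship .......
After op 3 (move_left): buffer="ngwoazr" (len 7), cursors c1@4 c2@5, authorship .......
After op 4 (insert('q')): buffer="ngwoqaqzr" (len 9), cursors c1@5 c2@7, authorship ....1.2..
After op 5 (move_right): buffer="ngwoqaqzr" (len 9), cursors c1@6 c2@8, authorship ....1.2..
After op 6 (insert('o')): buffer="ngwoqaoqzor" (len 11), cursors c1@7 c2@10, authorship ....1.12.2.
After op 7 (move_right): buffer="ngwoqaoqzor" (len 11), cursors c1@8 c2@11, authorship ....1.12.2.
After op 8 (add_cursor(11)): buffer="ngwoqaoqzor" (len 11), cursors c1@8 c2@11 c3@11, authorship ....1.12.2.

Answer: 8 11 11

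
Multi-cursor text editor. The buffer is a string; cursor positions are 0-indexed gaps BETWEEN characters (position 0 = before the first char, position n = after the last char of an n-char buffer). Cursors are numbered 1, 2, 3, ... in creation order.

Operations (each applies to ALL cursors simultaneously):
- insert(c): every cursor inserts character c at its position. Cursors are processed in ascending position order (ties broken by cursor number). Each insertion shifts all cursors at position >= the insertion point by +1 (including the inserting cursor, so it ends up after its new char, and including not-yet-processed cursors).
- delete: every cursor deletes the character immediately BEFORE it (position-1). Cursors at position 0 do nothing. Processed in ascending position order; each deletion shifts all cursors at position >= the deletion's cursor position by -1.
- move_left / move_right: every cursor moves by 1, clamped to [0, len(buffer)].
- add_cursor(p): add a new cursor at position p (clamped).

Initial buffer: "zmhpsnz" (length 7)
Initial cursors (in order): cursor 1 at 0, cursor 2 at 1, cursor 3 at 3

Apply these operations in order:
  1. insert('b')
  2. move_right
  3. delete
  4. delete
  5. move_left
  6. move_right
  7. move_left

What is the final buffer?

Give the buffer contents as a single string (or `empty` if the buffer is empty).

After op 1 (insert('b')): buffer="bzbmhbpsnz" (len 10), cursors c1@1 c2@3 c3@6, authorship 1.2..3....
After op 2 (move_right): buffer="bzbmhbpsnz" (len 10), cursors c1@2 c2@4 c3@7, authorship 1.2..3....
After op 3 (delete): buffer="bbhbsnz" (len 7), cursors c1@1 c2@2 c3@4, authorship 12.3...
After op 4 (delete): buffer="hsnz" (len 4), cursors c1@0 c2@0 c3@1, authorship ....
After op 5 (move_left): buffer="hsnz" (len 4), cursors c1@0 c2@0 c3@0, authorship ....
After op 6 (move_right): buffer="hsnz" (len 4), cursors c1@1 c2@1 c3@1, authorship ....
After op 7 (move_left): buffer="hsnz" (len 4), cursors c1@0 c2@0 c3@0, authorship ....

Answer: hsnz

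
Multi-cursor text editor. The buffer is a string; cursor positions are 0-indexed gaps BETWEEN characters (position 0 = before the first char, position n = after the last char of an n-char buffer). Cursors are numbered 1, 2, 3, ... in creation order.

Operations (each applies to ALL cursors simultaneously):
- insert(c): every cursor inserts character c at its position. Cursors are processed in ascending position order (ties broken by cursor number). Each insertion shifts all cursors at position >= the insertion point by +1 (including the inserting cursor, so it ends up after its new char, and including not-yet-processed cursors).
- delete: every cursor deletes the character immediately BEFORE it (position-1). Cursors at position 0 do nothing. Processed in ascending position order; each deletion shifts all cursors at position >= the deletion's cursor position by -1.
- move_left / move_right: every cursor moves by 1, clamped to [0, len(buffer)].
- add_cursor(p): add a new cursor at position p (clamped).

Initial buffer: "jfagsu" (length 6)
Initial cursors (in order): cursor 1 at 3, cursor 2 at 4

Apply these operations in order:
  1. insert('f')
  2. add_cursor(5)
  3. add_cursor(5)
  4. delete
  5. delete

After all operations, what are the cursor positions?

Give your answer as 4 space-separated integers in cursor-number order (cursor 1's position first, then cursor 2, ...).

After op 1 (insert('f')): buffer="jfafgfsu" (len 8), cursors c1@4 c2@6, authorship ...1.2..
After op 2 (add_cursor(5)): buffer="jfafgfsu" (len 8), cursors c1@4 c3@5 c2@6, authorship ...1.2..
After op 3 (add_cursor(5)): buffer="jfafgfsu" (len 8), cursors c1@4 c3@5 c4@5 c2@6, authorship ...1.2..
After op 4 (delete): buffer="jfsu" (len 4), cursors c1@2 c2@2 c3@2 c4@2, authorship ....
After op 5 (delete): buffer="su" (len 2), cursors c1@0 c2@0 c3@0 c4@0, authorship ..

Answer: 0 0 0 0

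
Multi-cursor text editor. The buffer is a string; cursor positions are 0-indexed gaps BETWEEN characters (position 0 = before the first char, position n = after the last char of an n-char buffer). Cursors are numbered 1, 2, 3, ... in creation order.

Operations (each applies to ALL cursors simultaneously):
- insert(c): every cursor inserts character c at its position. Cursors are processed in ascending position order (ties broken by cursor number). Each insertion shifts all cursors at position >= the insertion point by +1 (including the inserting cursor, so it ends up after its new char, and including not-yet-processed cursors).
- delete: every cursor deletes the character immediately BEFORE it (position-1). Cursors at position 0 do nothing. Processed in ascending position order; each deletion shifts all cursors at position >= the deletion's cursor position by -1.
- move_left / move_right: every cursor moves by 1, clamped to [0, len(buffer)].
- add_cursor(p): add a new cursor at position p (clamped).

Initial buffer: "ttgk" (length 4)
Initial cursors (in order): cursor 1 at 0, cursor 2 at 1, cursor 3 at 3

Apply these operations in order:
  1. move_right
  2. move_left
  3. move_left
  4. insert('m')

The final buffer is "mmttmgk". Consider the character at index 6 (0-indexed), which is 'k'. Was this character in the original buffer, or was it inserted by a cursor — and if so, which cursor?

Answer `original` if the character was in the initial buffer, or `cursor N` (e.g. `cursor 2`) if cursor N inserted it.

After op 1 (move_right): buffer="ttgk" (len 4), cursors c1@1 c2@2 c3@4, authorship ....
After op 2 (move_left): buffer="ttgk" (len 4), cursors c1@0 c2@1 c3@3, authorship ....
After op 3 (move_left): buffer="ttgk" (len 4), cursors c1@0 c2@0 c3@2, authorship ....
After op 4 (insert('m')): buffer="mmttmgk" (len 7), cursors c1@2 c2@2 c3@5, authorship 12..3..
Authorship (.=original, N=cursor N): 1 2 . . 3 . .
Index 6: author = original

Answer: original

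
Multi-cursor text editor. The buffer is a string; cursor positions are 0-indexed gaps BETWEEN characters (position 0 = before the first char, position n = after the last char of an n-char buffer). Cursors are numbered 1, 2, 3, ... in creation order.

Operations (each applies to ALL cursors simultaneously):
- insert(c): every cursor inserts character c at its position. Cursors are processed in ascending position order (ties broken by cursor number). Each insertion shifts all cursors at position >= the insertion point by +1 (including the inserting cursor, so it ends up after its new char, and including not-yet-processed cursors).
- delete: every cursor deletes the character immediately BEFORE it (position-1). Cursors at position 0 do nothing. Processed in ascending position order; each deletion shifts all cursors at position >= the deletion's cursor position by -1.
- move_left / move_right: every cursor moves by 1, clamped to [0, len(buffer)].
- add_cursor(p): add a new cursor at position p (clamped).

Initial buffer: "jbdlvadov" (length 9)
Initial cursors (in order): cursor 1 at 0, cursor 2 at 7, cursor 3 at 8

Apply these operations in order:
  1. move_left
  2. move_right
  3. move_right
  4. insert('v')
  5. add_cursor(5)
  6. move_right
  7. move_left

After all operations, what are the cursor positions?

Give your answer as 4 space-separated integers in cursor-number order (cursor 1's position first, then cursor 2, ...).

Answer: 3 10 11 5

Derivation:
After op 1 (move_left): buffer="jbdlvadov" (len 9), cursors c1@0 c2@6 c3@7, authorship .........
After op 2 (move_right): buffer="jbdlvadov" (len 9), cursors c1@1 c2@7 c3@8, authorship .........
After op 3 (move_right): buffer="jbdlvadov" (len 9), cursors c1@2 c2@8 c3@9, authorship .........
After op 4 (insert('v')): buffer="jbvdlvadovvv" (len 12), cursors c1@3 c2@10 c3@12, authorship ..1......2.3
After op 5 (add_cursor(5)): buffer="jbvdlvadovvv" (len 12), cursors c1@3 c4@5 c2@10 c3@12, authorship ..1......2.3
After op 6 (move_right): buffer="jbvdlvadovvv" (len 12), cursors c1@4 c4@6 c2@11 c3@12, authorship ..1......2.3
After op 7 (move_left): buffer="jbvdlvadovvv" (len 12), cursors c1@3 c4@5 c2@10 c3@11, authorship ..1......2.3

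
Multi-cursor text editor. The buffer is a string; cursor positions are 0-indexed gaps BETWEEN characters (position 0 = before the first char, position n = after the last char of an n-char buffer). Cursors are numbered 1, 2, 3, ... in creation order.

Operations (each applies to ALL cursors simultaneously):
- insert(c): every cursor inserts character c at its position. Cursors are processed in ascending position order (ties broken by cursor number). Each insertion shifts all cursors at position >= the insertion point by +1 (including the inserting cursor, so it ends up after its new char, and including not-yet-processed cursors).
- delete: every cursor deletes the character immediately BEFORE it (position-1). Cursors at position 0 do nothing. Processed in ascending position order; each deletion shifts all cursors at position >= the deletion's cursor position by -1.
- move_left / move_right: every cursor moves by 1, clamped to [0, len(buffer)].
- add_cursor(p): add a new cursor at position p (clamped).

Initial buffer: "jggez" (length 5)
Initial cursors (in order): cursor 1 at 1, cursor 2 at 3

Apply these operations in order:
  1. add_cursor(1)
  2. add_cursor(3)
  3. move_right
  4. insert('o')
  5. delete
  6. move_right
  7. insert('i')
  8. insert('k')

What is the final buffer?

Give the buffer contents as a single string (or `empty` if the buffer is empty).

Answer: jggiikkeziikk

Derivation:
After op 1 (add_cursor(1)): buffer="jggez" (len 5), cursors c1@1 c3@1 c2@3, authorship .....
After op 2 (add_cursor(3)): buffer="jggez" (len 5), cursors c1@1 c3@1 c2@3 c4@3, authorship .....
After op 3 (move_right): buffer="jggez" (len 5), cursors c1@2 c3@2 c2@4 c4@4, authorship .....
After op 4 (insert('o')): buffer="jgoogeooz" (len 9), cursors c1@4 c3@4 c2@8 c4@8, authorship ..13..24.
After op 5 (delete): buffer="jggez" (len 5), cursors c1@2 c3@2 c2@4 c4@4, authorship .....
After op 6 (move_right): buffer="jggez" (len 5), cursors c1@3 c3@3 c2@5 c4@5, authorship .....
After op 7 (insert('i')): buffer="jggiiezii" (len 9), cursors c1@5 c3@5 c2@9 c4@9, authorship ...13..24
After op 8 (insert('k')): buffer="jggiikkeziikk" (len 13), cursors c1@7 c3@7 c2@13 c4@13, authorship ...1313..2424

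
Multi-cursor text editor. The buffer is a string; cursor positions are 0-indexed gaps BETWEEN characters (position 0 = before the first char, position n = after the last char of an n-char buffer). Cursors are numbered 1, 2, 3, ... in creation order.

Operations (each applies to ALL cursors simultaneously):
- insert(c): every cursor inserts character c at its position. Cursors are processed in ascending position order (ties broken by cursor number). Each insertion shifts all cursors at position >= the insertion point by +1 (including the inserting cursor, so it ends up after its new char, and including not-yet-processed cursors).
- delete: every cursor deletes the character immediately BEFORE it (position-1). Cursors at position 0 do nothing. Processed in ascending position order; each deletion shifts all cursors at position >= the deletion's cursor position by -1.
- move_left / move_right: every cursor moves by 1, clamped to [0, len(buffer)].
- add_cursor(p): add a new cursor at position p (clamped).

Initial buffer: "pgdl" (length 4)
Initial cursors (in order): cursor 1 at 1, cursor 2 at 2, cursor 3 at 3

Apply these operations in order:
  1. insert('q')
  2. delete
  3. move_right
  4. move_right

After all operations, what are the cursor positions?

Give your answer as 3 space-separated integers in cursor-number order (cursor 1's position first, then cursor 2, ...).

Answer: 3 4 4

Derivation:
After op 1 (insert('q')): buffer="pqgqdql" (len 7), cursors c1@2 c2@4 c3@6, authorship .1.2.3.
After op 2 (delete): buffer="pgdl" (len 4), cursors c1@1 c2@2 c3@3, authorship ....
After op 3 (move_right): buffer="pgdl" (len 4), cursors c1@2 c2@3 c3@4, authorship ....
After op 4 (move_right): buffer="pgdl" (len 4), cursors c1@3 c2@4 c3@4, authorship ....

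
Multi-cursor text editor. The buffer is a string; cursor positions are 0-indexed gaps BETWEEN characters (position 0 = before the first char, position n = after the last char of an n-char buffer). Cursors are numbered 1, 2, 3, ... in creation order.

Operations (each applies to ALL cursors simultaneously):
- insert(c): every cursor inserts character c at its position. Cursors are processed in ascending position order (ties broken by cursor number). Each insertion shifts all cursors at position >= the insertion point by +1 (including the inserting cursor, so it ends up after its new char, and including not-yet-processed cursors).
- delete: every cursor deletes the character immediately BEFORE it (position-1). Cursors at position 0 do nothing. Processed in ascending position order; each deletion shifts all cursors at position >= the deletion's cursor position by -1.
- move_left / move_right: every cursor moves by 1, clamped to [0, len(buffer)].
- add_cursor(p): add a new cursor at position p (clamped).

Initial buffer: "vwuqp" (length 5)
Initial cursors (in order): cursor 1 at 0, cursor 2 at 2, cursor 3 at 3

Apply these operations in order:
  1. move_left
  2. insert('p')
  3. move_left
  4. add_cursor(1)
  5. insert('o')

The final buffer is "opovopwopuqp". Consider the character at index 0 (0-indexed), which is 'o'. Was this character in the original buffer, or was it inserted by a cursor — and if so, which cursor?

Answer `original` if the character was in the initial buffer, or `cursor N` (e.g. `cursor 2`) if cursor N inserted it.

Answer: cursor 1

Derivation:
After op 1 (move_left): buffer="vwuqp" (len 5), cursors c1@0 c2@1 c3@2, authorship .....
After op 2 (insert('p')): buffer="pvpwpuqp" (len 8), cursors c1@1 c2@3 c3@5, authorship 1.2.3...
After op 3 (move_left): buffer="pvpwpuqp" (len 8), cursors c1@0 c2@2 c3@4, authorship 1.2.3...
After op 4 (add_cursor(1)): buffer="pvpwpuqp" (len 8), cursors c1@0 c4@1 c2@2 c3@4, authorship 1.2.3...
After op 5 (insert('o')): buffer="opovopwopuqp" (len 12), cursors c1@1 c4@3 c2@5 c3@8, authorship 114.22.33...
Authorship (.=original, N=cursor N): 1 1 4 . 2 2 . 3 3 . . .
Index 0: author = 1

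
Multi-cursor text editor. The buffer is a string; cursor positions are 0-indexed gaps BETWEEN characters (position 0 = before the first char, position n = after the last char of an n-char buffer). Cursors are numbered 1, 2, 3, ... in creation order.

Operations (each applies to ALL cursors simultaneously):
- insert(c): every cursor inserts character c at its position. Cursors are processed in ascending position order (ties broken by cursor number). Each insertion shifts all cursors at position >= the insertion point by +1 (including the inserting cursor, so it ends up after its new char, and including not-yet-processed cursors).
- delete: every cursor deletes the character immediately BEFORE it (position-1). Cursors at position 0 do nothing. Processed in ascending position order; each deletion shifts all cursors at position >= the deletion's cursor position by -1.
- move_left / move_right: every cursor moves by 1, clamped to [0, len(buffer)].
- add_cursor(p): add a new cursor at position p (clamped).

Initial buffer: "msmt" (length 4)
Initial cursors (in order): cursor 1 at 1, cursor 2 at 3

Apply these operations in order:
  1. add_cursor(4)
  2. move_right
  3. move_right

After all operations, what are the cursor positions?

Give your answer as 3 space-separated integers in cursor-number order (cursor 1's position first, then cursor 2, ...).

After op 1 (add_cursor(4)): buffer="msmt" (len 4), cursors c1@1 c2@3 c3@4, authorship ....
After op 2 (move_right): buffer="msmt" (len 4), cursors c1@2 c2@4 c3@4, authorship ....
After op 3 (move_right): buffer="msmt" (len 4), cursors c1@3 c2@4 c3@4, authorship ....

Answer: 3 4 4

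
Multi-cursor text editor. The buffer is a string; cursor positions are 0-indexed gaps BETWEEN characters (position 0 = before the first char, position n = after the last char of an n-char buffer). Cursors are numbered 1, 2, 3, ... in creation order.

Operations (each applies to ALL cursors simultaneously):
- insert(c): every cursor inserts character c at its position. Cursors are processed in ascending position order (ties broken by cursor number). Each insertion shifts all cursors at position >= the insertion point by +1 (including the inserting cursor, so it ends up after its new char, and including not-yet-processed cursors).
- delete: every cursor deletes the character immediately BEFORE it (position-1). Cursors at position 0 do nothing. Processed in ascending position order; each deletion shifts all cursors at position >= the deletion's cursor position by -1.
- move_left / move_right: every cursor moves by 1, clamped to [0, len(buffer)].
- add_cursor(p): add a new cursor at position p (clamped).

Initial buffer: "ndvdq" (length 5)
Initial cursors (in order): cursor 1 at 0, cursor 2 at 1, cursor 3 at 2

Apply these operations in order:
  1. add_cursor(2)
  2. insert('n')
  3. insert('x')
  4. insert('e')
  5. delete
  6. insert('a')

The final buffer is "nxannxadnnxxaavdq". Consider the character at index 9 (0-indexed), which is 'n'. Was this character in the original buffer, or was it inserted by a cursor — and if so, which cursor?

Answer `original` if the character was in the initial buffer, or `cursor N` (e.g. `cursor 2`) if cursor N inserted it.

Answer: cursor 4

Derivation:
After op 1 (add_cursor(2)): buffer="ndvdq" (len 5), cursors c1@0 c2@1 c3@2 c4@2, authorship .....
After op 2 (insert('n')): buffer="nnndnnvdq" (len 9), cursors c1@1 c2@3 c3@6 c4@6, authorship 1.2.34...
After op 3 (insert('x')): buffer="nxnnxdnnxxvdq" (len 13), cursors c1@2 c2@5 c3@10 c4@10, authorship 11.22.3434...
After op 4 (insert('e')): buffer="nxennxednnxxeevdq" (len 17), cursors c1@3 c2@7 c3@14 c4@14, authorship 111.222.343434...
After op 5 (delete): buffer="nxnnxdnnxxvdq" (len 13), cursors c1@2 c2@5 c3@10 c4@10, authorship 11.22.3434...
After op 6 (insert('a')): buffer="nxannxadnnxxaavdq" (len 17), cursors c1@3 c2@7 c3@14 c4@14, authorship 111.222.343434...
Authorship (.=original, N=cursor N): 1 1 1 . 2 2 2 . 3 4 3 4 3 4 . . .
Index 9: author = 4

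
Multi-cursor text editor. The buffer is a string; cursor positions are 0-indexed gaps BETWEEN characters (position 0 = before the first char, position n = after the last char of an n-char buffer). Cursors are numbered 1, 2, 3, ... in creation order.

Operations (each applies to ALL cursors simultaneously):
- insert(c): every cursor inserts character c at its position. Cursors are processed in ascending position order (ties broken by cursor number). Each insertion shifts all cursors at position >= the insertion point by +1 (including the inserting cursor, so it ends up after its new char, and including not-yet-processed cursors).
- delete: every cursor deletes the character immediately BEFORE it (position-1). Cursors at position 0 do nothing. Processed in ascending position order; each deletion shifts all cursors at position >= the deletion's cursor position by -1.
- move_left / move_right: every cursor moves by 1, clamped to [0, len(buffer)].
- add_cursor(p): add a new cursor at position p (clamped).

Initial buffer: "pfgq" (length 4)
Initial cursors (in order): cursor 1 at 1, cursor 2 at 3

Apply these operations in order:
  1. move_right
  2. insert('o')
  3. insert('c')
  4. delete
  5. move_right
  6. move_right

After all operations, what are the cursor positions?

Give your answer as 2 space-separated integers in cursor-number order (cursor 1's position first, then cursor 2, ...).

After op 1 (move_right): buffer="pfgq" (len 4), cursors c1@2 c2@4, authorship ....
After op 2 (insert('o')): buffer="pfogqo" (len 6), cursors c1@3 c2@6, authorship ..1..2
After op 3 (insert('c')): buffer="pfocgqoc" (len 8), cursors c1@4 c2@8, authorship ..11..22
After op 4 (delete): buffer="pfogqo" (len 6), cursors c1@3 c2@6, authorship ..1..2
After op 5 (move_right): buffer="pfogqo" (len 6), cursors c1@4 c2@6, authorship ..1..2
After op 6 (move_right): buffer="pfogqo" (len 6), cursors c1@5 c2@6, authorship ..1..2

Answer: 5 6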